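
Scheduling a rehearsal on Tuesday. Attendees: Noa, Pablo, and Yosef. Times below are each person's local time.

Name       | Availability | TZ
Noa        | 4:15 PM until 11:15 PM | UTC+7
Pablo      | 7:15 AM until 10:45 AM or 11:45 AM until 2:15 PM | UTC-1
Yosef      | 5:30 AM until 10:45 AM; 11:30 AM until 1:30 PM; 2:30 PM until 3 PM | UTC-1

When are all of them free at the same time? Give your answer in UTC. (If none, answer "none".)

09:15-11:45, 12:45-14:30

Noa in UTC: 09:15-16:15 (subtract 7h to convert from UTC+7).
Pablo in UTC: 08:15-11:45, 12:45-15:15 (add 1h to convert from UTC-1).
Yosef in UTC: 06:30-11:45, 12:30-14:30, 15:30-16:00 (add 1h to convert from UTC-1).
Noa ∩ Pablo: 09:15-11:45, 12:45-15:15.
Noa ∩ Pablo ∩ Yosef: 09:15-11:45, 12:45-14:30.
Those are the intersection windows.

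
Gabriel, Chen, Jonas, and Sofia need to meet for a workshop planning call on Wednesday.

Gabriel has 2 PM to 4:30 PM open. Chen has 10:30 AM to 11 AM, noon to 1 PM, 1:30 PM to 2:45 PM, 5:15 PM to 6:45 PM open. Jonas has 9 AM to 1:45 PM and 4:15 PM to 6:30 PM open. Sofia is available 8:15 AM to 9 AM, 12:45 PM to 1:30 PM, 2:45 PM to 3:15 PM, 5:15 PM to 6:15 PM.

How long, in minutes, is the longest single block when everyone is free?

Gabriel ∩ Chen: 14:00-14:45.
Gabriel ∩ Chen ∩ Jonas: ∅.
Gabriel ∩ Chen ∩ Jonas ∩ Sofia: ∅.
There is no time when everyone is free.
No common window exists, so the longest block is 0 minutes.

0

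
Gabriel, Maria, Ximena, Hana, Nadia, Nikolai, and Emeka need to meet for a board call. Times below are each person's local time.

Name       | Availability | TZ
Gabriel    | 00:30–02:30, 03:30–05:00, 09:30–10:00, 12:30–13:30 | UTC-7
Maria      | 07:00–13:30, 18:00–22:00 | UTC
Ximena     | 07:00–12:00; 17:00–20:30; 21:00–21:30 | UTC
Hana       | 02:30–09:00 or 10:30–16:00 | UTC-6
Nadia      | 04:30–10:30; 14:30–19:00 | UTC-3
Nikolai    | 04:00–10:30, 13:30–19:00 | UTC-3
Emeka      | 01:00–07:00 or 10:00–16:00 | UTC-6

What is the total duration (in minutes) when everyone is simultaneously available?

Gabriel in UTC: 07:30-09:30, 10:30-12:00, 16:30-17:00, 19:30-20:30 (add 7h to convert from UTC-7).
Maria in UTC: 07:00-13:30, 18:00-22:00.
Ximena in UTC: 07:00-12:00, 17:00-20:30, 21:00-21:30.
Hana in UTC: 08:30-15:00, 16:30-22:00 (add 6h to convert from UTC-6).
Nadia in UTC: 07:30-13:30, 17:30-22:00 (add 3h to convert from UTC-3).
Nikolai in UTC: 07:00-13:30, 16:30-22:00 (add 3h to convert from UTC-3).
Emeka in UTC: 07:00-13:00, 16:00-22:00 (add 6h to convert from UTC-6).
Gabriel ∩ Maria: 07:30-09:30, 10:30-12:00, 19:30-20:30.
Gabriel ∩ Maria ∩ Ximena: 07:30-09:30, 10:30-12:00, 19:30-20:30.
Gabriel ∩ Maria ∩ Ximena ∩ Hana: 08:30-09:30, 10:30-12:00, 19:30-20:30.
Gabriel ∩ Maria ∩ Ximena ∩ Hana ∩ Nadia: 08:30-09:30, 10:30-12:00, 19:30-20:30.
Gabriel ∩ Maria ∩ Ximena ∩ Hana ∩ Nadia ∩ Nikolai: 08:30-09:30, 10:30-12:00, 19:30-20:30.
Gabriel ∩ Maria ∩ Ximena ∩ Hana ∩ Nadia ∩ Nikolai ∩ Emeka: 08:30-09:30, 10:30-12:00, 19:30-20:30.
Summing the common windows: 60 + 90 + 60 = 210 minutes.

210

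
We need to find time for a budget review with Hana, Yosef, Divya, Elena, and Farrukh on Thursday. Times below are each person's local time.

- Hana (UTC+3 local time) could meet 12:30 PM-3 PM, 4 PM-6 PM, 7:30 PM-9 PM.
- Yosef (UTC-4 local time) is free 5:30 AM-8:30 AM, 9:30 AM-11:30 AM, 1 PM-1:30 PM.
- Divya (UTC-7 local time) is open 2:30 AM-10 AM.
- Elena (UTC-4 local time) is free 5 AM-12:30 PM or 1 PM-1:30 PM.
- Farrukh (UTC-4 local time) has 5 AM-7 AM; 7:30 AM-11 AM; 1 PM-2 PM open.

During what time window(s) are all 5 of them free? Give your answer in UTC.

Hana in UTC: 09:30-12:00, 13:00-15:00, 16:30-18:00 (subtract 3h to convert from UTC+3).
Yosef in UTC: 09:30-12:30, 13:30-15:30, 17:00-17:30 (add 4h to convert from UTC-4).
Divya in UTC: 09:30-17:00 (add 7h to convert from UTC-7).
Elena in UTC: 09:00-16:30, 17:00-17:30 (add 4h to convert from UTC-4).
Farrukh in UTC: 09:00-11:00, 11:30-15:00, 17:00-18:00 (add 4h to convert from UTC-4).
Hana ∩ Yosef: 09:30-12:00, 13:30-15:00, 17:00-17:30.
Hana ∩ Yosef ∩ Divya: 09:30-12:00, 13:30-15:00.
Hana ∩ Yosef ∩ Divya ∩ Elena: 09:30-12:00, 13:30-15:00.
Hana ∩ Yosef ∩ Divya ∩ Elena ∩ Farrukh: 09:30-11:00, 11:30-12:00, 13:30-15:00.
Those are the intersection windows.

09:30-11:00, 11:30-12:00, 13:30-15:00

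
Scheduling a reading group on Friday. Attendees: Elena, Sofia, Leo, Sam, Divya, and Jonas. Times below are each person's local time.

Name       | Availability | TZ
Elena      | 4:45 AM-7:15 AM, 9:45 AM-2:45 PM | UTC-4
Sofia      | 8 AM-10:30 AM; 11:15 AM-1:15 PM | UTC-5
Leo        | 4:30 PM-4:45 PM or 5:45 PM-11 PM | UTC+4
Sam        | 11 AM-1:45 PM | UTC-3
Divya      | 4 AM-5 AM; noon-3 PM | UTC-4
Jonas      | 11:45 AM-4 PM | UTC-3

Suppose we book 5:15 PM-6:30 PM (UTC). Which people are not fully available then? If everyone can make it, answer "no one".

Sam, Sofia

Elena in UTC: 08:45-11:15, 13:45-18:45 (add 4h to convert from UTC-4).
Sofia in UTC: 13:00-15:30, 16:15-18:15 (add 5h to convert from UTC-5).
Leo in UTC: 12:30-12:45, 13:45-19:00 (subtract 4h to convert from UTC+4).
Sam in UTC: 14:00-16:45 (add 3h to convert from UTC-3).
Divya in UTC: 08:00-09:00, 16:00-19:00 (add 4h to convert from UTC-4).
Jonas in UTC: 14:45-19:00 (add 3h to convert from UTC-3).
Elena: free for 17:15-18:30. Sofia: not fully free for 17:15-18:30. Leo: free for 17:15-18:30. Sam: not fully free for 17:15-18:30. Divya: free for 17:15-18:30. Jonas: free for 17:15-18:30.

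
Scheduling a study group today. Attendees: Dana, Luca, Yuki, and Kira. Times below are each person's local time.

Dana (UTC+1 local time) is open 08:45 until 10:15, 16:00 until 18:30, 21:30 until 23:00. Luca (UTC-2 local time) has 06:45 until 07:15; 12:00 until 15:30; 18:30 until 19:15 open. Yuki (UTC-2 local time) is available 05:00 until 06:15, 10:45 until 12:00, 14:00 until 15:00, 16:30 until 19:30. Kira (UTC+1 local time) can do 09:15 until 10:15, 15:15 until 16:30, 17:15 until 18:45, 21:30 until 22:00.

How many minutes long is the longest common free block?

Dana in UTC: 07:45-09:15, 15:00-17:30, 20:30-22:00 (subtract 1h to convert from UTC+1).
Luca in UTC: 08:45-09:15, 14:00-17:30, 20:30-21:15 (add 2h to convert from UTC-2).
Yuki in UTC: 07:00-08:15, 12:45-14:00, 16:00-17:00, 18:30-21:30 (add 2h to convert from UTC-2).
Kira in UTC: 08:15-09:15, 14:15-15:30, 16:15-17:45, 20:30-21:00 (subtract 1h to convert from UTC+1).
Dana ∩ Luca: 08:45-09:15, 15:00-17:30, 20:30-21:15.
Dana ∩ Luca ∩ Yuki: 16:00-17:00, 20:30-21:15.
Dana ∩ Luca ∩ Yuki ∩ Kira: 16:15-17:00, 20:30-21:00.
The longest is 16:15-17:00 at 45 minutes.

45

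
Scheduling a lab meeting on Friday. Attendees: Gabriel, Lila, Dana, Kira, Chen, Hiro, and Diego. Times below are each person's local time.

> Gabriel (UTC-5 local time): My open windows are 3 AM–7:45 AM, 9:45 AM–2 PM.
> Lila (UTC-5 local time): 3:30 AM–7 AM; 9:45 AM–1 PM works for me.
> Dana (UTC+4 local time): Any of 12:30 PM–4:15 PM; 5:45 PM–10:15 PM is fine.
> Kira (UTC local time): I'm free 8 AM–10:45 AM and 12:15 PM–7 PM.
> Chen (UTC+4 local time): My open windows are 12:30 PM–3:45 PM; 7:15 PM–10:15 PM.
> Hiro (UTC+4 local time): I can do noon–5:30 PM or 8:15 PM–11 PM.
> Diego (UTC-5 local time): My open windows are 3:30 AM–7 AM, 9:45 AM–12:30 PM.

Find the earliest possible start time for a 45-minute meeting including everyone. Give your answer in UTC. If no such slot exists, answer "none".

08:30

Gabriel in UTC: 08:00-12:45, 14:45-19:00 (add 5h to convert from UTC-5).
Lila in UTC: 08:30-12:00, 14:45-18:00 (add 5h to convert from UTC-5).
Dana in UTC: 08:30-12:15, 13:45-18:15 (subtract 4h to convert from UTC+4).
Kira in UTC: 08:00-10:45, 12:15-19:00.
Chen in UTC: 08:30-11:45, 15:15-18:15 (subtract 4h to convert from UTC+4).
Hiro in UTC: 08:00-13:30, 16:15-19:00 (subtract 4h to convert from UTC+4).
Diego in UTC: 08:30-12:00, 14:45-17:30 (add 5h to convert from UTC-5).
Gabriel ∩ Lila: 08:30-12:00, 14:45-18:00.
Gabriel ∩ Lila ∩ Dana: 08:30-12:00, 14:45-18:00.
Gabriel ∩ Lila ∩ Dana ∩ Kira: 08:30-10:45, 14:45-18:00.
Gabriel ∩ Lila ∩ Dana ∩ Kira ∩ Chen: 08:30-10:45, 15:15-18:00.
Gabriel ∩ Lila ∩ Dana ∩ Kira ∩ Chen ∩ Hiro: 08:30-10:45, 16:15-18:00.
Gabriel ∩ Lila ∩ Dana ∩ Kira ∩ Chen ∩ Hiro ∩ Diego: 08:30-10:45, 16:15-17:30.
So the common availability across everyone is 08:30-10:45, 16:15-17:30.
The first common window of at least 45 minutes is 08:30-10:45, so the earliest start is 08:30.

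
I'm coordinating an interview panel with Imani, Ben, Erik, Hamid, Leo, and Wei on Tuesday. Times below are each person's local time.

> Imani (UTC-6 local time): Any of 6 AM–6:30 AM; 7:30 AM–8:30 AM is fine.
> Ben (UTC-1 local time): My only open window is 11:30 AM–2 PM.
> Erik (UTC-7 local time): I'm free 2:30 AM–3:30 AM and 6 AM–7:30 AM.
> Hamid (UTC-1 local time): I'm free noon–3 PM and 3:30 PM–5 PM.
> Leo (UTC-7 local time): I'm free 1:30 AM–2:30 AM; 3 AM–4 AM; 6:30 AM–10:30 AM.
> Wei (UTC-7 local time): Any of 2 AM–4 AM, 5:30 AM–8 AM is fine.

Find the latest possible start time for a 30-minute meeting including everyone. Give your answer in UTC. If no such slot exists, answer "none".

Imani in UTC: 12:00-12:30, 13:30-14:30 (add 6h to convert from UTC-6).
Ben in UTC: 12:30-15:00 (add 1h to convert from UTC-1).
Erik in UTC: 09:30-10:30, 13:00-14:30 (add 7h to convert from UTC-7).
Hamid in UTC: 13:00-16:00, 16:30-18:00 (add 1h to convert from UTC-1).
Leo in UTC: 08:30-09:30, 10:00-11:00, 13:30-17:30 (add 7h to convert from UTC-7).
Wei in UTC: 09:00-11:00, 12:30-15:00 (add 7h to convert from UTC-7).
Imani ∩ Ben: 13:30-14:30.
Imani ∩ Ben ∩ Erik: 13:30-14:30.
Imani ∩ Ben ∩ Erik ∩ Hamid: 13:30-14:30.
Imani ∩ Ben ∩ Erik ∩ Hamid ∩ Leo: 13:30-14:30.
Imani ∩ Ben ∩ Erik ∩ Hamid ∩ Leo ∩ Wei: 13:30-14:30.
The last common window of at least 30 minutes is 13:30-14:30; a 30-minute meeting can start as late as 14:00 and still end by 14:30.

14:00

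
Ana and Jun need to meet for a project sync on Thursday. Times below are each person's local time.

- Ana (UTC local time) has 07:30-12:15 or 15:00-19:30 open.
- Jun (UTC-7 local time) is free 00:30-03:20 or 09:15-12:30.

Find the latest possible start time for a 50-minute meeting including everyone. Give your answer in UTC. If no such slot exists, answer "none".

Ana in UTC: 07:30-12:15, 15:00-19:30.
Jun in UTC: 07:30-10:20, 16:15-19:30 (add 7h to convert from UTC-7).
Ana ∩ Jun: 07:30-10:20, 16:15-19:30.
The last common window of at least 50 minutes is 16:15-19:30; a 50-minute meeting can start as late as 18:40 and still end by 19:30.

18:40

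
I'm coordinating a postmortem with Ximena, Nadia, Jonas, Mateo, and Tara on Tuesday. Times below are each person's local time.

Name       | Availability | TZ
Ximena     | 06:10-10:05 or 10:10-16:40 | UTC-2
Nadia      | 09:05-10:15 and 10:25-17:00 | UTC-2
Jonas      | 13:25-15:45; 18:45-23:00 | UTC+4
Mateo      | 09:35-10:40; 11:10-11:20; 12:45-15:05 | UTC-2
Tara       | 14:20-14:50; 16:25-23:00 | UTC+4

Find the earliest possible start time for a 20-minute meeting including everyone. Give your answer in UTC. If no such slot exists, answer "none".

Ximena in UTC: 08:10-12:05, 12:10-18:40 (add 2h to convert from UTC-2).
Nadia in UTC: 11:05-12:15, 12:25-19:00 (add 2h to convert from UTC-2).
Jonas in UTC: 09:25-11:45, 14:45-19:00 (subtract 4h to convert from UTC+4).
Mateo in UTC: 11:35-12:40, 13:10-13:20, 14:45-17:05 (add 2h to convert from UTC-2).
Tara in UTC: 10:20-10:50, 12:25-19:00 (subtract 4h to convert from UTC+4).
Ximena ∩ Nadia: 11:05-12:05, 12:10-12:15, 12:25-18:40.
Ximena ∩ Nadia ∩ Jonas: 11:05-11:45, 14:45-18:40.
Ximena ∩ Nadia ∩ Jonas ∩ Mateo: 11:35-11:45, 14:45-17:05.
Ximena ∩ Nadia ∩ Jonas ∩ Mateo ∩ Tara: 14:45-17:05.
Those are the intersection windows.
The first common window of at least 20 minutes is 14:45-17:05, so the earliest start is 14:45.

14:45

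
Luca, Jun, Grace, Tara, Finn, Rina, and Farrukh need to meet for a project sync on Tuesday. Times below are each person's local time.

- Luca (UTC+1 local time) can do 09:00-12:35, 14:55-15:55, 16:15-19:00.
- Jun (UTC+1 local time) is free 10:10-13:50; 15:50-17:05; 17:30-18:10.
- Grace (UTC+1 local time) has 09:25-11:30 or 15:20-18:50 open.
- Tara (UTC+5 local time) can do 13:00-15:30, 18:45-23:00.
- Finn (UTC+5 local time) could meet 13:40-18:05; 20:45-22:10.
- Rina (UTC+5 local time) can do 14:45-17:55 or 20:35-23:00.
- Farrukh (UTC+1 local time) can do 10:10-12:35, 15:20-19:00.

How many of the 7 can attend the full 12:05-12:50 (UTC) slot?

3

Luca in UTC: 08:00-11:35, 13:55-14:55, 15:15-18:00 (subtract 1h to convert from UTC+1).
Jun in UTC: 09:10-12:50, 14:50-16:05, 16:30-17:10 (subtract 1h to convert from UTC+1).
Grace in UTC: 08:25-10:30, 14:20-17:50 (subtract 1h to convert from UTC+1).
Tara in UTC: 08:00-10:30, 13:45-18:00 (subtract 5h to convert from UTC+5).
Finn in UTC: 08:40-13:05, 15:45-17:10 (subtract 5h to convert from UTC+5).
Rina in UTC: 09:45-12:55, 15:35-18:00 (subtract 5h to convert from UTC+5).
Farrukh in UTC: 09:10-11:35, 14:20-18:00 (subtract 1h to convert from UTC+1).
Jun, Finn, and Rina can make the full 12:05-12:50 slot — that's 3.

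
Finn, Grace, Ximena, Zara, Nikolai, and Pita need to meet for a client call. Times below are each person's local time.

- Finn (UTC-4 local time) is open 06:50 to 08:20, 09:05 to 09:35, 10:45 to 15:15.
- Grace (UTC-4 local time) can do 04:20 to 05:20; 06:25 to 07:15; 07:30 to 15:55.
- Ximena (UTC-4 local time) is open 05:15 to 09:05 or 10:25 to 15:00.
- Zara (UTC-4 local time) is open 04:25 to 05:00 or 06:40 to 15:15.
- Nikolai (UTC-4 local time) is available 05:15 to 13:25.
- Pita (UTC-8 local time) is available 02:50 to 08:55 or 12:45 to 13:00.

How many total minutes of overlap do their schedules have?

Finn in UTC: 10:50-12:20, 13:05-13:35, 14:45-19:15 (add 4h to convert from UTC-4).
Grace in UTC: 08:20-09:20, 10:25-11:15, 11:30-19:55 (add 4h to convert from UTC-4).
Ximena in UTC: 09:15-13:05, 14:25-19:00 (add 4h to convert from UTC-4).
Zara in UTC: 08:25-09:00, 10:40-19:15 (add 4h to convert from UTC-4).
Nikolai in UTC: 09:15-17:25 (add 4h to convert from UTC-4).
Pita in UTC: 10:50-16:55, 20:45-21:00 (add 8h to convert from UTC-8).
Finn ∩ Grace: 10:50-11:15, 11:30-12:20, 13:05-13:35, 14:45-19:15.
Finn ∩ Grace ∩ Ximena: 10:50-11:15, 11:30-12:20, 14:45-19:00.
Finn ∩ Grace ∩ Ximena ∩ Zara: 10:50-11:15, 11:30-12:20, 14:45-19:00.
Finn ∩ Grace ∩ Ximena ∩ Zara ∩ Nikolai: 10:50-11:15, 11:30-12:20, 14:45-17:25.
Finn ∩ Grace ∩ Ximena ∩ Zara ∩ Nikolai ∩ Pita: 10:50-11:15, 11:30-12:20, 14:45-16:55.
Those are the intersection windows.
Summing the common windows: 25 + 50 + 130 = 205 minutes.

205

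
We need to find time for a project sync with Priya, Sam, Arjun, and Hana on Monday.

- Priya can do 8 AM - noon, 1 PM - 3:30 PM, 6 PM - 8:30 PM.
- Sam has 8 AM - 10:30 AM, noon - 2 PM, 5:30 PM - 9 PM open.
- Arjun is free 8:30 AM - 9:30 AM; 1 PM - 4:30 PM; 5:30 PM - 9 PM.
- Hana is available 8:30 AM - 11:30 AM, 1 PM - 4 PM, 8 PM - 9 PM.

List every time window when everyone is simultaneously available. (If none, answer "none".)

Priya ∩ Sam: 08:00-10:30, 13:00-14:00, 18:00-20:30.
Priya ∩ Sam ∩ Arjun: 08:30-09:30, 13:00-14:00, 18:00-20:30.
Priya ∩ Sam ∩ Arjun ∩ Hana: 08:30-09:30, 13:00-14:00, 20:00-20:30.
Those are the intersection windows.

08:30-09:30, 13:00-14:00, 20:00-20:30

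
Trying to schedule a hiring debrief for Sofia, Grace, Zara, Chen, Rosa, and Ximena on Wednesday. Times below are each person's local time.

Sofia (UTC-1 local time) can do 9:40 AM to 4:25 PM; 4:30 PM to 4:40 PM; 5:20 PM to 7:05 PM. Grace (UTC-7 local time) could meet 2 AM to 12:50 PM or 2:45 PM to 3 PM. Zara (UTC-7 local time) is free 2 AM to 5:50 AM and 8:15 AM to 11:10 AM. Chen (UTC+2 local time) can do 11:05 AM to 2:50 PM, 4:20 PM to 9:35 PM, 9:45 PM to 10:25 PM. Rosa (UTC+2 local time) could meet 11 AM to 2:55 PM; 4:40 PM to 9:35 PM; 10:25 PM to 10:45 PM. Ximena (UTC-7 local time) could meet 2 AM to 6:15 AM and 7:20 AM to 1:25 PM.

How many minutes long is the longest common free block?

130

Sofia in UTC: 10:40-17:25, 17:30-17:40, 18:20-20:05 (add 1h to convert from UTC-1).
Grace in UTC: 09:00-19:50, 21:45-22:00 (add 7h to convert from UTC-7).
Zara in UTC: 09:00-12:50, 15:15-18:10 (add 7h to convert from UTC-7).
Chen in UTC: 09:05-12:50, 14:20-19:35, 19:45-20:25 (subtract 2h to convert from UTC+2).
Rosa in UTC: 09:00-12:55, 14:40-19:35, 20:25-20:45 (subtract 2h to convert from UTC+2).
Ximena in UTC: 09:00-13:15, 14:20-20:25 (add 7h to convert from UTC-7).
Sofia ∩ Grace: 10:40-17:25, 17:30-17:40, 18:20-19:50.
Sofia ∩ Grace ∩ Zara: 10:40-12:50, 15:15-17:25, 17:30-17:40.
Sofia ∩ Grace ∩ Zara ∩ Chen: 10:40-12:50, 15:15-17:25, 17:30-17:40.
Sofia ∩ Grace ∩ Zara ∩ Chen ∩ Rosa: 10:40-12:50, 15:15-17:25, 17:30-17:40.
Sofia ∩ Grace ∩ Zara ∩ Chen ∩ Rosa ∩ Ximena: 10:40-12:50, 15:15-17:25, 17:30-17:40.
The longest is 10:40-12:50 at 130 minutes.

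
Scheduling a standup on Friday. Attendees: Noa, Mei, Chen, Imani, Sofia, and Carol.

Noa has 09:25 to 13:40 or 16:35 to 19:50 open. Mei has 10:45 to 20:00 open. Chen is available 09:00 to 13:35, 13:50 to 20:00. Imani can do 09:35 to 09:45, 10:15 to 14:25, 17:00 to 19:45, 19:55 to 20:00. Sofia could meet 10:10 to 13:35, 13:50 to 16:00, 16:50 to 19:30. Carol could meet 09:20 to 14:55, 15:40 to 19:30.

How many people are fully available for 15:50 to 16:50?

3

Mei, Chen, and Carol can make the full 15:50-16:50 slot — that's 3.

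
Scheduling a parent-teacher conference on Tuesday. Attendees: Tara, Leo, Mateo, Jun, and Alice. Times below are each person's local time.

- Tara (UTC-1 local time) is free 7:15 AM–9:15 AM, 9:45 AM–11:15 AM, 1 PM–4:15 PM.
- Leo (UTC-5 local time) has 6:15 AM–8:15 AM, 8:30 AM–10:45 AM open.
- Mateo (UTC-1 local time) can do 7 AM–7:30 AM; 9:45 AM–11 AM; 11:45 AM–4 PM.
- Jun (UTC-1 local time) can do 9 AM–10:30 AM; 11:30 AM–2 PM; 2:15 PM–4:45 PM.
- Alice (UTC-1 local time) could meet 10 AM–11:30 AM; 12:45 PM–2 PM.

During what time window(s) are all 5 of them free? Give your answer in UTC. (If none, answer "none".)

11:15-11:30, 14:00-15:00

Tara in UTC: 08:15-10:15, 10:45-12:15, 14:00-17:15 (add 1h to convert from UTC-1).
Leo in UTC: 11:15-13:15, 13:30-15:45 (add 5h to convert from UTC-5).
Mateo in UTC: 08:00-08:30, 10:45-12:00, 12:45-17:00 (add 1h to convert from UTC-1).
Jun in UTC: 10:00-11:30, 12:30-15:00, 15:15-17:45 (add 1h to convert from UTC-1).
Alice in UTC: 11:00-12:30, 13:45-15:00 (add 1h to convert from UTC-1).
Tara ∩ Leo: 11:15-12:15, 14:00-15:45.
Tara ∩ Leo ∩ Mateo: 11:15-12:00, 14:00-15:45.
Tara ∩ Leo ∩ Mateo ∩ Jun: 11:15-11:30, 14:00-15:00, 15:15-15:45.
Tara ∩ Leo ∩ Mateo ∩ Jun ∩ Alice: 11:15-11:30, 14:00-15:00.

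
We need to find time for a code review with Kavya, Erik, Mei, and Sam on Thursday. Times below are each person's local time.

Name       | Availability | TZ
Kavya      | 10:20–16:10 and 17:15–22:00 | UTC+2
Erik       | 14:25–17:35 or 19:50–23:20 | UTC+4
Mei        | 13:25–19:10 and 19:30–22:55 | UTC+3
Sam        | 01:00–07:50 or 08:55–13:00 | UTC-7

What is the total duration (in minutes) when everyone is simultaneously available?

Kavya in UTC: 08:20-14:10, 15:15-20:00 (subtract 2h to convert from UTC+2).
Erik in UTC: 10:25-13:35, 15:50-19:20 (subtract 4h to convert from UTC+4).
Mei in UTC: 10:25-16:10, 16:30-19:55 (subtract 3h to convert from UTC+3).
Sam in UTC: 08:00-14:50, 15:55-20:00 (add 7h to convert from UTC-7).
Kavya ∩ Erik: 10:25-13:35, 15:50-19:20.
Kavya ∩ Erik ∩ Mei: 10:25-13:35, 15:50-16:10, 16:30-19:20.
Kavya ∩ Erik ∩ Mei ∩ Sam: 10:25-13:35, 15:55-16:10, 16:30-19:20.
Summing the common windows: 190 + 15 + 170 = 375 minutes.

375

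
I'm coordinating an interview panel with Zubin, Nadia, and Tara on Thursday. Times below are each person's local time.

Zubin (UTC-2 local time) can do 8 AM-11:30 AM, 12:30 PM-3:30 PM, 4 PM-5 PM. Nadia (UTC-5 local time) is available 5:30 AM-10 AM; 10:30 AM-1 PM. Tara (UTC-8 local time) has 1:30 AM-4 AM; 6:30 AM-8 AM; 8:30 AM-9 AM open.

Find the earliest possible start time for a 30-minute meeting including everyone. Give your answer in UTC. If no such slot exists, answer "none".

10:30

Zubin in UTC: 10:00-13:30, 14:30-17:30, 18:00-19:00 (add 2h to convert from UTC-2).
Nadia in UTC: 10:30-15:00, 15:30-18:00 (add 5h to convert from UTC-5).
Tara in UTC: 09:30-12:00, 14:30-16:00, 16:30-17:00 (add 8h to convert from UTC-8).
Zubin ∩ Nadia: 10:30-13:30, 14:30-15:00, 15:30-17:30.
Zubin ∩ Nadia ∩ Tara: 10:30-12:00, 14:30-15:00, 15:30-16:00, 16:30-17:00.
So the common availability across everyone is 10:30-12:00, 14:30-15:00, 15:30-16:00, 16:30-17:00.
The first common window of at least 30 minutes is 10:30-12:00, so the earliest start is 10:30.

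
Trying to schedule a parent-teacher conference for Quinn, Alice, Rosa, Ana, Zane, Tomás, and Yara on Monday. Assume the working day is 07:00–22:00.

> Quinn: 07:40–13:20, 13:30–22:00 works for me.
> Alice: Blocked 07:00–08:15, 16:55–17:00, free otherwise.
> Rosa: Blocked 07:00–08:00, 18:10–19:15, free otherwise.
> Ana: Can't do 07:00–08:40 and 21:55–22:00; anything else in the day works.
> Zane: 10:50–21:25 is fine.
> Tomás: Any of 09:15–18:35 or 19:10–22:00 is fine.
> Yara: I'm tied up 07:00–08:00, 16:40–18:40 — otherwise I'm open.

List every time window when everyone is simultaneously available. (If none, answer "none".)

10:50-13:20, 13:30-16:40, 19:15-21:25

Quinn free: 07:40-13:20, 13:30-22:00.
Alice free: 08:15-16:55, 17:00-22:00 (invert busy blocks within the working day).
Rosa free: 08:00-18:10, 19:15-22:00 (invert busy blocks within the working day).
Ana free: 08:40-21:55 (invert busy blocks within the working day).
Zane free: 10:50-21:25.
Tomás free: 09:15-18:35, 19:10-22:00.
Yara free: 08:00-16:40, 18:40-22:00 (invert busy blocks within the working day).
Quinn ∩ Alice: 08:15-13:20, 13:30-16:55, 17:00-22:00.
Quinn ∩ Alice ∩ Rosa: 08:15-13:20, 13:30-16:55, 17:00-18:10, 19:15-22:00.
Quinn ∩ Alice ∩ Rosa ∩ Ana: 08:40-13:20, 13:30-16:55, 17:00-18:10, 19:15-21:55.
Quinn ∩ Alice ∩ Rosa ∩ Ana ∩ Zane: 10:50-13:20, 13:30-16:55, 17:00-18:10, 19:15-21:25.
Quinn ∩ Alice ∩ Rosa ∩ Ana ∩ Zane ∩ Tomás: 10:50-13:20, 13:30-16:55, 17:00-18:10, 19:15-21:25.
Quinn ∩ Alice ∩ Rosa ∩ Ana ∩ Zane ∩ Tomás ∩ Yara: 10:50-13:20, 13:30-16:40, 19:15-21:25.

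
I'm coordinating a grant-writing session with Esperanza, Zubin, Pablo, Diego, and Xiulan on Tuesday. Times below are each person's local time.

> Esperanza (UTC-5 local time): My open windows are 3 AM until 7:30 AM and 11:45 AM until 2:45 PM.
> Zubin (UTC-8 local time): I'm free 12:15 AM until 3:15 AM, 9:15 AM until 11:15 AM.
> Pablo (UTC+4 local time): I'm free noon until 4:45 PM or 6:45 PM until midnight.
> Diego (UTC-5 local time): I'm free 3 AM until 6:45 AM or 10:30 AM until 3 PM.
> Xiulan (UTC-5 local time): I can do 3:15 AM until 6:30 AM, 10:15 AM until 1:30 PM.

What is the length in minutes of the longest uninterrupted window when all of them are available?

180

Esperanza in UTC: 08:00-12:30, 16:45-19:45 (add 5h to convert from UTC-5).
Zubin in UTC: 08:15-11:15, 17:15-19:15 (add 8h to convert from UTC-8).
Pablo in UTC: 08:00-12:45, 14:45-20:00 (subtract 4h to convert from UTC+4).
Diego in UTC: 08:00-11:45, 15:30-20:00 (add 5h to convert from UTC-5).
Xiulan in UTC: 08:15-11:30, 15:15-18:30 (add 5h to convert from UTC-5).
Esperanza ∩ Zubin: 08:15-11:15, 17:15-19:15.
Esperanza ∩ Zubin ∩ Pablo: 08:15-11:15, 17:15-19:15.
Esperanza ∩ Zubin ∩ Pablo ∩ Diego: 08:15-11:15, 17:15-19:15.
Esperanza ∩ Zubin ∩ Pablo ∩ Diego ∩ Xiulan: 08:15-11:15, 17:15-18:30.
The longest is 08:15-11:15 at 180 minutes.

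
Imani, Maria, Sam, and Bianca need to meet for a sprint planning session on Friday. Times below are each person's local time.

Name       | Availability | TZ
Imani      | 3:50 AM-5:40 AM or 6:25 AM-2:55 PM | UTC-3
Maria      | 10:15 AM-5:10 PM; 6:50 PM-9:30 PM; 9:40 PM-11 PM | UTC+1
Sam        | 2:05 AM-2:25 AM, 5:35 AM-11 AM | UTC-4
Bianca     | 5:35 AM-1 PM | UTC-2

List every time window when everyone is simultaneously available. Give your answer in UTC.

Imani in UTC: 06:50-08:40, 09:25-17:55 (add 3h to convert from UTC-3).
Maria in UTC: 09:15-16:10, 17:50-20:30, 20:40-22:00 (subtract 1h to convert from UTC+1).
Sam in UTC: 06:05-06:25, 09:35-15:00 (add 4h to convert from UTC-4).
Bianca in UTC: 07:35-15:00 (add 2h to convert from UTC-2).
Imani ∩ Maria: 09:25-16:10, 17:50-17:55.
Imani ∩ Maria ∩ Sam: 09:35-15:00.
Imani ∩ Maria ∩ Sam ∩ Bianca: 09:35-15:00.
Those are the intersection windows.

09:35-15:00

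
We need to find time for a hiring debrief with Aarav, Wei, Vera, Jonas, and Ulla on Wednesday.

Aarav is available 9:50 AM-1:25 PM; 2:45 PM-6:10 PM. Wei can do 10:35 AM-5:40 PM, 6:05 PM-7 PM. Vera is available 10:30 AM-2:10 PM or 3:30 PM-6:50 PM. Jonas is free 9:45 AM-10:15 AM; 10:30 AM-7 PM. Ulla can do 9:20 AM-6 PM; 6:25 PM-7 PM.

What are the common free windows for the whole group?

Aarav ∩ Wei: 10:35-13:25, 14:45-17:40, 18:05-18:10.
Aarav ∩ Wei ∩ Vera: 10:35-13:25, 15:30-17:40, 18:05-18:10.
Aarav ∩ Wei ∩ Vera ∩ Jonas: 10:35-13:25, 15:30-17:40, 18:05-18:10.
Aarav ∩ Wei ∩ Vera ∩ Jonas ∩ Ulla: 10:35-13:25, 15:30-17:40.

10:35-13:25, 15:30-17:40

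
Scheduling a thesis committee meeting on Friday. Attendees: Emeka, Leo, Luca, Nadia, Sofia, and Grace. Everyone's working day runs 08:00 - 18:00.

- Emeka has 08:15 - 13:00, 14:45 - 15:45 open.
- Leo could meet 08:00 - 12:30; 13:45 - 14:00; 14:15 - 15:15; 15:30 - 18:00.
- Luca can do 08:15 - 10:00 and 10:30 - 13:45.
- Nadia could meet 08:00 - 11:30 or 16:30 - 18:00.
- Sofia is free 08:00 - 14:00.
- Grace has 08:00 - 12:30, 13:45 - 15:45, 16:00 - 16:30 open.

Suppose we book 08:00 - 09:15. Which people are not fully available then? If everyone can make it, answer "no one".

Emeka: not fully free for 08:00-09:15. Leo: free for 08:00-09:15. Luca: not fully free for 08:00-09:15. Nadia: free for 08:00-09:15. Sofia: free for 08:00-09:15. Grace: free for 08:00-09:15.

Emeka, Luca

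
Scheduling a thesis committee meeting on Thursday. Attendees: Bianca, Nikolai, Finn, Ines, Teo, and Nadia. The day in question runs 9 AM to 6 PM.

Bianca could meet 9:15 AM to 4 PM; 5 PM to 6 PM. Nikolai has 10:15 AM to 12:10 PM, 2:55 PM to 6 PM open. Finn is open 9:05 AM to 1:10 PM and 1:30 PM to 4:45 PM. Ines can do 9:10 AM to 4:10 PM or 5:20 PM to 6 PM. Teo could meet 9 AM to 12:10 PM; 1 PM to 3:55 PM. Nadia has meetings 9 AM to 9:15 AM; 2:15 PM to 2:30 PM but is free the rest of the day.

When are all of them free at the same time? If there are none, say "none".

Bianca free: 09:15-16:00, 17:00-18:00.
Nikolai free: 10:15-12:10, 14:55-18:00.
Finn free: 09:05-13:10, 13:30-16:45.
Ines free: 09:10-16:10, 17:20-18:00.
Teo free: 09:00-12:10, 13:00-15:55.
Nadia free: 09:15-14:15, 14:30-18:00 (invert busy blocks within the working day).
Bianca ∩ Nikolai: 10:15-12:10, 14:55-16:00, 17:00-18:00.
Bianca ∩ Nikolai ∩ Finn: 10:15-12:10, 14:55-16:00.
Bianca ∩ Nikolai ∩ Finn ∩ Ines: 10:15-12:10, 14:55-16:00.
Bianca ∩ Nikolai ∩ Finn ∩ Ines ∩ Teo: 10:15-12:10, 14:55-15:55.
Bianca ∩ Nikolai ∩ Finn ∩ Ines ∩ Teo ∩ Nadia: 10:15-12:10, 14:55-15:55.
So the common availability across everyone is 10:15-12:10, 14:55-15:55.

10:15-12:10, 14:55-15:55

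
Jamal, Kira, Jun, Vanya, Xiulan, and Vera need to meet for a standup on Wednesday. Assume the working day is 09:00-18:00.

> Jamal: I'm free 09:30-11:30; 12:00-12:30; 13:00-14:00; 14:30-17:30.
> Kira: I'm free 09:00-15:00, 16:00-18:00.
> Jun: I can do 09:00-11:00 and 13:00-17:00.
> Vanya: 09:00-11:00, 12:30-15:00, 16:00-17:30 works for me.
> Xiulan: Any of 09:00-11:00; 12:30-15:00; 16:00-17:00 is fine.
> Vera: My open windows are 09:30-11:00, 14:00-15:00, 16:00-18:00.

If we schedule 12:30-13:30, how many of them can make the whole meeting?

Kira, Vanya, and Xiulan can make the full 12:30-13:30 slot — that's 3.

3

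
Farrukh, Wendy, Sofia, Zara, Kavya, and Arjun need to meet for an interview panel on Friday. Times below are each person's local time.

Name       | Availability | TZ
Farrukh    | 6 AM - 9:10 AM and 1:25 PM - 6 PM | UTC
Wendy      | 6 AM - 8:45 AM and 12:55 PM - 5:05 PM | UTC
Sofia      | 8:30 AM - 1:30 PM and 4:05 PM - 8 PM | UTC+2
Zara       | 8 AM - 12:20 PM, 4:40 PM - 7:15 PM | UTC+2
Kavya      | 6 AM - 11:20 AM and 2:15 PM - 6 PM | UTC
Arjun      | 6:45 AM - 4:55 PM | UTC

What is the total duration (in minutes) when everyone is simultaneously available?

Farrukh in UTC: 06:00-09:10, 13:25-18:00.
Wendy in UTC: 06:00-08:45, 12:55-17:05.
Sofia in UTC: 06:30-11:30, 14:05-18:00 (subtract 2h to convert from UTC+2).
Zara in UTC: 06:00-10:20, 14:40-17:15 (subtract 2h to convert from UTC+2).
Kavya in UTC: 06:00-11:20, 14:15-18:00.
Arjun in UTC: 06:45-16:55.
Farrukh ∩ Wendy: 06:00-08:45, 13:25-17:05.
Farrukh ∩ Wendy ∩ Sofia: 06:30-08:45, 14:05-17:05.
Farrukh ∩ Wendy ∩ Sofia ∩ Zara: 06:30-08:45, 14:40-17:05.
Farrukh ∩ Wendy ∩ Sofia ∩ Zara ∩ Kavya: 06:30-08:45, 14:40-17:05.
Farrukh ∩ Wendy ∩ Sofia ∩ Zara ∩ Kavya ∩ Arjun: 06:45-08:45, 14:40-16:55.
Those are the intersection windows.
Summing the common windows: 120 + 135 = 255 minutes.

255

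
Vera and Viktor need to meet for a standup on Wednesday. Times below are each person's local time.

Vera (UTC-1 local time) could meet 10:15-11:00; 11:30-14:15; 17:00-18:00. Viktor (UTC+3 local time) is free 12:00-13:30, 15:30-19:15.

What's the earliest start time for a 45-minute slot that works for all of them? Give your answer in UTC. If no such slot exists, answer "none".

12:30

Vera in UTC: 11:15-12:00, 12:30-15:15, 18:00-19:00 (add 1h to convert from UTC-1).
Viktor in UTC: 09:00-10:30, 12:30-16:15 (subtract 3h to convert from UTC+3).
Vera ∩ Viktor: 12:30-15:15.
So the common availability across everyone is 12:30-15:15.
The first common window of at least 45 minutes is 12:30-15:15, so the earliest start is 12:30.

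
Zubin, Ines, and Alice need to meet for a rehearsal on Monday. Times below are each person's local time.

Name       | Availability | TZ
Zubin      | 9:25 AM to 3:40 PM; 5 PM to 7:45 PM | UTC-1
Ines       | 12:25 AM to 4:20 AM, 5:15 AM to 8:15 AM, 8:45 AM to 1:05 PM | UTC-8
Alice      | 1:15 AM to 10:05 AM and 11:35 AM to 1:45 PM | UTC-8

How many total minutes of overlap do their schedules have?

370

Zubin in UTC: 10:25-16:40, 18:00-20:45 (add 1h to convert from UTC-1).
Ines in UTC: 08:25-12:20, 13:15-16:15, 16:45-21:05 (add 8h to convert from UTC-8).
Alice in UTC: 09:15-18:05, 19:35-21:45 (add 8h to convert from UTC-8).
Zubin ∩ Ines: 10:25-12:20, 13:15-16:15, 18:00-20:45.
Zubin ∩ Ines ∩ Alice: 10:25-12:20, 13:15-16:15, 18:00-18:05, 19:35-20:45.
Summing the common windows: 115 + 180 + 5 + 70 = 370 minutes.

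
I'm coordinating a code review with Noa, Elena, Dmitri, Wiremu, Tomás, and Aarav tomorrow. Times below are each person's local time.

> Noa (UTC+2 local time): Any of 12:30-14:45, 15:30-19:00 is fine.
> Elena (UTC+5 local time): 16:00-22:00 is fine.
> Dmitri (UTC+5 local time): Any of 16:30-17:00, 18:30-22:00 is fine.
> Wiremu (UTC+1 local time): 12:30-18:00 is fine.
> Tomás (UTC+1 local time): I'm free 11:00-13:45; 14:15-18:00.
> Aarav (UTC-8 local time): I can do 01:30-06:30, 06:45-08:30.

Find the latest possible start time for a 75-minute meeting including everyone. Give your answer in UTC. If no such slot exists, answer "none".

Noa in UTC: 10:30-12:45, 13:30-17:00 (subtract 2h to convert from UTC+2).
Elena in UTC: 11:00-17:00 (subtract 5h to convert from UTC+5).
Dmitri in UTC: 11:30-12:00, 13:30-17:00 (subtract 5h to convert from UTC+5).
Wiremu in UTC: 11:30-17:00 (subtract 1h to convert from UTC+1).
Tomás in UTC: 10:00-12:45, 13:15-17:00 (subtract 1h to convert from UTC+1).
Aarav in UTC: 09:30-14:30, 14:45-16:30 (add 8h to convert from UTC-8).
Noa ∩ Elena: 11:00-12:45, 13:30-17:00.
Noa ∩ Elena ∩ Dmitri: 11:30-12:00, 13:30-17:00.
Noa ∩ Elena ∩ Dmitri ∩ Wiremu: 11:30-12:00, 13:30-17:00.
Noa ∩ Elena ∩ Dmitri ∩ Wiremu ∩ Tomás: 11:30-12:00, 13:30-17:00.
Noa ∩ Elena ∩ Dmitri ∩ Wiremu ∩ Tomás ∩ Aarav: 11:30-12:00, 13:30-14:30, 14:45-16:30.
Those are the intersection windows.
The last common window of at least 75 minutes is 14:45-16:30; a 75-minute meeting can start as late as 15:15 and still end by 16:30.

15:15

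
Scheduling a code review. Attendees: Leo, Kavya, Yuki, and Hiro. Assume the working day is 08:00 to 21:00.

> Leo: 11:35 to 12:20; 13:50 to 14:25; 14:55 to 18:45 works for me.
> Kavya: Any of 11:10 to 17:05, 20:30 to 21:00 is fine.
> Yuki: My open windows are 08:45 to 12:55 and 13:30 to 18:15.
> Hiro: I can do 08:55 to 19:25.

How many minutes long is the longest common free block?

130

Leo ∩ Kavya: 11:35-12:20, 13:50-14:25, 14:55-17:05.
Leo ∩ Kavya ∩ Yuki: 11:35-12:20, 13:50-14:25, 14:55-17:05.
Leo ∩ Kavya ∩ Yuki ∩ Hiro: 11:35-12:20, 13:50-14:25, 14:55-17:05.
Those are the intersection windows.
The longest is 14:55-17:05 at 130 minutes.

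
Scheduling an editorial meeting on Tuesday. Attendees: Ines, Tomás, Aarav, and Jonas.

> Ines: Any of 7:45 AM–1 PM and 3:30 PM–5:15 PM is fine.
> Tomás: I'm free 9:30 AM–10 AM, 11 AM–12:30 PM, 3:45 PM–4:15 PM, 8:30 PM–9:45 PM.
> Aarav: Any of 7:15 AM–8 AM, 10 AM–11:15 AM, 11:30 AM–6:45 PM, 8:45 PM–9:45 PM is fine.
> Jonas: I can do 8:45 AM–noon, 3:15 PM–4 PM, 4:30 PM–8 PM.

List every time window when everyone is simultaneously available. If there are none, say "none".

11:00-11:15, 11:30-12:00, 15:45-16:00

Ines ∩ Tomás: 09:30-10:00, 11:00-12:30, 15:45-16:15.
Ines ∩ Tomás ∩ Aarav: 11:00-11:15, 11:30-12:30, 15:45-16:15.
Ines ∩ Tomás ∩ Aarav ∩ Jonas: 11:00-11:15, 11:30-12:00, 15:45-16:00.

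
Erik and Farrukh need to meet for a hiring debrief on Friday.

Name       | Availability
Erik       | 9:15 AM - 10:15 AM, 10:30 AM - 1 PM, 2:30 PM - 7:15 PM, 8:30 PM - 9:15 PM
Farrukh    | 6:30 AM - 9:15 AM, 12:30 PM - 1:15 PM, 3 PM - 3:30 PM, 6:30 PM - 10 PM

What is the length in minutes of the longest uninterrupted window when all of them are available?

Erik ∩ Farrukh: 12:30-13:00, 15:00-15:30, 18:30-19:15, 20:30-21:15.
So the common availability across everyone is 12:30-13:00, 15:00-15:30, 18:30-19:15, 20:30-21:15.
The longest is 18:30-19:15 at 45 minutes.

45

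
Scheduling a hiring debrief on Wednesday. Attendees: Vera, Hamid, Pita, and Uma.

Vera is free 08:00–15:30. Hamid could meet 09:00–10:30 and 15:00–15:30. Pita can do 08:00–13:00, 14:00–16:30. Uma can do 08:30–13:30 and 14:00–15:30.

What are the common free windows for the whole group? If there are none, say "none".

09:00-10:30, 15:00-15:30

Vera ∩ Hamid: 09:00-10:30, 15:00-15:30.
Vera ∩ Hamid ∩ Pita: 09:00-10:30, 15:00-15:30.
Vera ∩ Hamid ∩ Pita ∩ Uma: 09:00-10:30, 15:00-15:30.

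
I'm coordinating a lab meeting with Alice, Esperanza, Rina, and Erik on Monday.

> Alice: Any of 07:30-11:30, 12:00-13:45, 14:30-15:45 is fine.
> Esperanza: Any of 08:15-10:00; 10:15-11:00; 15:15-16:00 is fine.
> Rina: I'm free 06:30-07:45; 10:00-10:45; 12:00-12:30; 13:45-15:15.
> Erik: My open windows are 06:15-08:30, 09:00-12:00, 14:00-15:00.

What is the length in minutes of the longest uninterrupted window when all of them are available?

Alice ∩ Esperanza: 08:15-10:00, 10:15-11:00, 15:15-15:45.
Alice ∩ Esperanza ∩ Rina: 10:15-10:45.
Alice ∩ Esperanza ∩ Rina ∩ Erik: 10:15-10:45.
Those are the intersection windows.
The longest is 10:15-10:45 at 30 minutes.

30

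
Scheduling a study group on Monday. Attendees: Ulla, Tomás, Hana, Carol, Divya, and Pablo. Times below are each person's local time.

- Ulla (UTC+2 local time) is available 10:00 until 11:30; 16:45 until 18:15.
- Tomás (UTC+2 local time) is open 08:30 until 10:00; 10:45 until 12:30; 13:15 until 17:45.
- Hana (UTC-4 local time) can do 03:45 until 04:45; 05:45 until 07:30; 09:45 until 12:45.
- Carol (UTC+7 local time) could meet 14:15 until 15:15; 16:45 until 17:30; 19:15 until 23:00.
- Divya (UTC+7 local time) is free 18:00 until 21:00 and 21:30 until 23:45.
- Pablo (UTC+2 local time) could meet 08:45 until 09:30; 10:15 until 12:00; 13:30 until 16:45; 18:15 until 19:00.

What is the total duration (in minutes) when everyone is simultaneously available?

Ulla in UTC: 08:00-09:30, 14:45-16:15 (subtract 2h to convert from UTC+2).
Tomás in UTC: 06:30-08:00, 08:45-10:30, 11:15-15:45 (subtract 2h to convert from UTC+2).
Hana in UTC: 07:45-08:45, 09:45-11:30, 13:45-16:45 (add 4h to convert from UTC-4).
Carol in UTC: 07:15-08:15, 09:45-10:30, 12:15-16:00 (subtract 7h to convert from UTC+7).
Divya in UTC: 11:00-14:00, 14:30-16:45 (subtract 7h to convert from UTC+7).
Pablo in UTC: 06:45-07:30, 08:15-10:00, 11:30-14:45, 16:15-17:00 (subtract 2h to convert from UTC+2).
Ulla ∩ Tomás: 08:45-09:30, 14:45-15:45.
Ulla ∩ Tomás ∩ Hana: 14:45-15:45.
Ulla ∩ Tomás ∩ Hana ∩ Carol: 14:45-15:45.
Ulla ∩ Tomás ∩ Hana ∩ Carol ∩ Divya: 14:45-15:45.
Ulla ∩ Tomás ∩ Hana ∩ Carol ∩ Divya ∩ Pablo: ∅.
There is no time when everyone is free.
There is no common window, so the total is 0 minutes.

0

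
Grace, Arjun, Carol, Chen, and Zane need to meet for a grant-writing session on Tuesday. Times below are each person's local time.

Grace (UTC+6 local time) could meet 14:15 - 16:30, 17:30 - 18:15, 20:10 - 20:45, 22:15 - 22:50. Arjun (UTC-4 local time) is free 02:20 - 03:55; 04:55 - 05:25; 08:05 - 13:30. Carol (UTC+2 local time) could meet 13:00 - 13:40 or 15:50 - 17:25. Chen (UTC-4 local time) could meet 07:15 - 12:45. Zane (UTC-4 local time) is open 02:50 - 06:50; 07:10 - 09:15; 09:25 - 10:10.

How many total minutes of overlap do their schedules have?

0

Grace in UTC: 08:15-10:30, 11:30-12:15, 14:10-14:45, 16:15-16:50 (subtract 6h to convert from UTC+6).
Arjun in UTC: 06:20-07:55, 08:55-09:25, 12:05-17:30 (add 4h to convert from UTC-4).
Carol in UTC: 11:00-11:40, 13:50-15:25 (subtract 2h to convert from UTC+2).
Chen in UTC: 11:15-16:45 (add 4h to convert from UTC-4).
Zane in UTC: 06:50-10:50, 11:10-13:15, 13:25-14:10 (add 4h to convert from UTC-4).
Grace ∩ Arjun: 08:55-09:25, 12:05-12:15, 14:10-14:45, 16:15-16:50.
Grace ∩ Arjun ∩ Carol: 14:10-14:45.
Grace ∩ Arjun ∩ Carol ∩ Chen: 14:10-14:45.
Grace ∩ Arjun ∩ Carol ∩ Chen ∩ Zane: ∅.
There is no time when everyone is free.
There is no common window, so the total is 0 minutes.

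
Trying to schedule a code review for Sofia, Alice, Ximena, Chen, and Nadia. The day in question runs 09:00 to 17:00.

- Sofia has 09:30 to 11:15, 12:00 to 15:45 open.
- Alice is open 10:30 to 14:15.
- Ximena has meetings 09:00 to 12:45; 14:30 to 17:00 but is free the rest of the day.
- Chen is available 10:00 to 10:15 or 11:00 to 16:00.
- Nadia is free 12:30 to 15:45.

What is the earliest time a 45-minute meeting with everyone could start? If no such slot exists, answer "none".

Sofia free: 09:30-11:15, 12:00-15:45.
Alice free: 10:30-14:15.
Ximena free: 12:45-14:30 (invert busy blocks within the working day).
Chen free: 10:00-10:15, 11:00-16:00.
Nadia free: 12:30-15:45.
Sofia ∩ Alice: 10:30-11:15, 12:00-14:15.
Sofia ∩ Alice ∩ Ximena: 12:45-14:15.
Sofia ∩ Alice ∩ Ximena ∩ Chen: 12:45-14:15.
Sofia ∩ Alice ∩ Ximena ∩ Chen ∩ Nadia: 12:45-14:15.
The first common window of at least 45 minutes is 12:45-14:15, so the earliest start is 12:45.

12:45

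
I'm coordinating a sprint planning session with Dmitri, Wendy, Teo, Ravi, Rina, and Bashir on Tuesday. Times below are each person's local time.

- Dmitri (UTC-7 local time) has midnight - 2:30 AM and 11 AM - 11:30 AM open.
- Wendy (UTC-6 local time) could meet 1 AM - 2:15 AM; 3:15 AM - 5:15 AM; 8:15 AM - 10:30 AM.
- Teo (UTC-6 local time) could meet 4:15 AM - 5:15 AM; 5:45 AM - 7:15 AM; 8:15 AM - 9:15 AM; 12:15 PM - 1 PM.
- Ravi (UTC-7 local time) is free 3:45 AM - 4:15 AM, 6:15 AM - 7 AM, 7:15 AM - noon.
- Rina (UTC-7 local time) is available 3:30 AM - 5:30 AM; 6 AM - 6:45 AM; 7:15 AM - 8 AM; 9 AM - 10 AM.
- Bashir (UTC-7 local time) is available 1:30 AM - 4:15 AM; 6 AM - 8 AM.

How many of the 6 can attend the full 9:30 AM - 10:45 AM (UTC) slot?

Dmitri in UTC: 07:00-09:30, 18:00-18:30 (add 7h to convert from UTC-7).
Wendy in UTC: 07:00-08:15, 09:15-11:15, 14:15-16:30 (add 6h to convert from UTC-6).
Teo in UTC: 10:15-11:15, 11:45-13:15, 14:15-15:15, 18:15-19:00 (add 6h to convert from UTC-6).
Ravi in UTC: 10:45-11:15, 13:15-14:00, 14:15-19:00 (add 7h to convert from UTC-7).
Rina in UTC: 10:30-12:30, 13:00-13:45, 14:15-15:00, 16:00-17:00 (add 7h to convert from UTC-7).
Bashir in UTC: 08:30-11:15, 13:00-15:00 (add 7h to convert from UTC-7).
Wendy and Bashir can make the full 09:30-10:45 slot — that's 2.

2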